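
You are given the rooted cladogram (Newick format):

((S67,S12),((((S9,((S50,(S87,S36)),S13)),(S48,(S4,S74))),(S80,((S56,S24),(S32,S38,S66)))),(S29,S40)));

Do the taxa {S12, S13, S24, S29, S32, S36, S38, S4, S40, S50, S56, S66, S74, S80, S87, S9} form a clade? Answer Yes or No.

No

The MRCA of the listed taxa is the root, so the smallest clade containing them is the whole tree.
That clade also contains S48, S67, which are not in the proposed group, so the group is not monophyletic.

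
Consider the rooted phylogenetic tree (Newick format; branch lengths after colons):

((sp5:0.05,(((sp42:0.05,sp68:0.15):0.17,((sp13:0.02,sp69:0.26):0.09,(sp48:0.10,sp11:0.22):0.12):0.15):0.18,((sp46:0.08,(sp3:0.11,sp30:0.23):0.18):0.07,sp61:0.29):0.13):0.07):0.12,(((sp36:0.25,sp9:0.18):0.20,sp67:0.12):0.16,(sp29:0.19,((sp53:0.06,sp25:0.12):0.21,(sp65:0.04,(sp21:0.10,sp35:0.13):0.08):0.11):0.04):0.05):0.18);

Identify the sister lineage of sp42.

sp68

sp42 attaches to the tree at the node subtending (sp42,sp68).
The other lineage descending from that same node — the sister group — is the single tip sp68.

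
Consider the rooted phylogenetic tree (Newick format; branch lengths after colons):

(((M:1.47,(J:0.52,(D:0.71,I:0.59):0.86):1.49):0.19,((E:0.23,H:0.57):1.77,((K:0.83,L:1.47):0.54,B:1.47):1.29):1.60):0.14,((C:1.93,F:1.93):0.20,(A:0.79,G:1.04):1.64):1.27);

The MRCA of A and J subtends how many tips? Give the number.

The MRCA of A and J is the root, so the clade is the entire tree.
That clade contains 13 terminal taxa: A, B, C, D, E, F, G, H, I, J, K, L, M.

13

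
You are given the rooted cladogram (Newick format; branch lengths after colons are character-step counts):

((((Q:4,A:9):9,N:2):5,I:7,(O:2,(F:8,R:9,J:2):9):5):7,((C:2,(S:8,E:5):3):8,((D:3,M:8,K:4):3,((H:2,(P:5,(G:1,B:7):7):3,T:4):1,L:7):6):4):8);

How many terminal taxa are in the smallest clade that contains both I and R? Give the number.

8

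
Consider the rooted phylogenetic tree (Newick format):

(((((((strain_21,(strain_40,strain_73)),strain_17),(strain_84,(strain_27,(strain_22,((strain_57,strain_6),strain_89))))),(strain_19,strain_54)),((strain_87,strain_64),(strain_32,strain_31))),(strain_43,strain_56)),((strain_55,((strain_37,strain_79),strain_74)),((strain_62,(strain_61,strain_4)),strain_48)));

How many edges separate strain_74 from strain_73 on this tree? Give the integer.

12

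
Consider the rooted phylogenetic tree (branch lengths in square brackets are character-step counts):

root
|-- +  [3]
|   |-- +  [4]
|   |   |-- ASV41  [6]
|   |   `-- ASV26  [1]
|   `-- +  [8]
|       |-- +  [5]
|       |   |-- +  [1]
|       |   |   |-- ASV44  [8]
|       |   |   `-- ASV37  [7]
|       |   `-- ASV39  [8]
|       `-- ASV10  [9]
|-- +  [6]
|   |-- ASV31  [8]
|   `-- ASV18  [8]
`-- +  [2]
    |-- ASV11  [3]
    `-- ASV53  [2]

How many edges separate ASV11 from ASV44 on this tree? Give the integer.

7

The MRCA of ASV11 and ASV44 is the root of the tree.
From ASV11 up to that node: 2 branches. From ASV44 up to the same node: 5 branches. Total: 2 + 5 = 7.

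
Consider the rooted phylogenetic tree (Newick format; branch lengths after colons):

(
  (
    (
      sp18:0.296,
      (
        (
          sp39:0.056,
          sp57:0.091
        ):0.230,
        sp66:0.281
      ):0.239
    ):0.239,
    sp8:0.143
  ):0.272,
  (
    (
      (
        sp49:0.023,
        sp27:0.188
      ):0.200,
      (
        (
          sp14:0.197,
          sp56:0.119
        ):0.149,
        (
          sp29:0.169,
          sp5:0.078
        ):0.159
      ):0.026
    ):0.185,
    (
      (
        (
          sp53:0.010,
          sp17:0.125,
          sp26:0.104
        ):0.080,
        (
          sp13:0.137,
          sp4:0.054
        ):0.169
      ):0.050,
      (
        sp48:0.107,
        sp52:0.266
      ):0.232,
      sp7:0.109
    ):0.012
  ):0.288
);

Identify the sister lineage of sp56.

sp14

sp56 attaches to the tree at the node subtending (sp14,sp56).
The other lineage descending from that same node — the sister group — is the single tip sp14.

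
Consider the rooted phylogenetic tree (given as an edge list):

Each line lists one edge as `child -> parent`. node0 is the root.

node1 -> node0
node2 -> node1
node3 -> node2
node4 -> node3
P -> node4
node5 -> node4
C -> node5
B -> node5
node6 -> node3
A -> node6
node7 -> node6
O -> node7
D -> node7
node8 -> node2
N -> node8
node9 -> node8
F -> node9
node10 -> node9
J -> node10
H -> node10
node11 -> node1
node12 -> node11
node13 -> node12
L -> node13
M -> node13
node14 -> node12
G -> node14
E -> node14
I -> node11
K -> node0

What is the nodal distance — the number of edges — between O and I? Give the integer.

The MRCA of O and I is the node subtending ((((P,(C,B)),(A,(O,D))),(N,(F,(J,H)))),(((L,M),(G,E)),I)).
From O up to that node: 5 branches. From I up to the same node: 2 branches. Total: 5 + 2 = 7.

7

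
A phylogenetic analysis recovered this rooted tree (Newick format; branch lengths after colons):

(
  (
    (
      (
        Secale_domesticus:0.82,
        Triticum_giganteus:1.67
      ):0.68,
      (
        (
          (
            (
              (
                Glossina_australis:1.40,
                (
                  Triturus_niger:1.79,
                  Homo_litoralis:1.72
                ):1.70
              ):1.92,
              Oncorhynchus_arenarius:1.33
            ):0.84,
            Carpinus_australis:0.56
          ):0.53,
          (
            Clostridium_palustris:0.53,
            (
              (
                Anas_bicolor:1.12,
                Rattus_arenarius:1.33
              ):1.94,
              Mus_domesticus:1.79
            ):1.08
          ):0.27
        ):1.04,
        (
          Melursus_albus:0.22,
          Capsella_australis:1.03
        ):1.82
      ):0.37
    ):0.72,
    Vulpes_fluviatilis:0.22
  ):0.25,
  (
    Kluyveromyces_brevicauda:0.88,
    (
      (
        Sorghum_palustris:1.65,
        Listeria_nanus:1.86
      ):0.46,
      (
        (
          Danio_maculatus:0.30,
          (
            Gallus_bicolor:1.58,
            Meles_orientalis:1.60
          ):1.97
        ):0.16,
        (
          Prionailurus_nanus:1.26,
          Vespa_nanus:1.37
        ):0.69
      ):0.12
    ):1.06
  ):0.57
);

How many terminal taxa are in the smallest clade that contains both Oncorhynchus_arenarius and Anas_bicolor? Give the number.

9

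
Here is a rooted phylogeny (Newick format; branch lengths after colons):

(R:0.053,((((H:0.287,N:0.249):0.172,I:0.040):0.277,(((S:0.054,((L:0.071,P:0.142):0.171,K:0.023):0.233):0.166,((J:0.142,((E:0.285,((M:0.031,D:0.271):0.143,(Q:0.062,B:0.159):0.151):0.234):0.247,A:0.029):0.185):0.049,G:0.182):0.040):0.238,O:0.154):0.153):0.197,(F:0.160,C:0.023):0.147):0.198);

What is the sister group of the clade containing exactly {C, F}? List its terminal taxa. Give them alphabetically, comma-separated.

A, B, D, E, G, H, I, J, K, L, M, N, O, P, Q, S

The clade containing exactly {C, F} attaches to the tree at the node subtending ((((H,N),I),(((S,((L,P),K)),((J,((E,((M,D),(Q,B))),A)),G)),O)),(F,C)).
The other lineage descending from that same node — the sister group — is (((H,N),I),(((S,((L,P),K)),((J,((E,((M,D),(Q,B))),A)),G)),O)); its 16 tips in alphabetical order are the answer.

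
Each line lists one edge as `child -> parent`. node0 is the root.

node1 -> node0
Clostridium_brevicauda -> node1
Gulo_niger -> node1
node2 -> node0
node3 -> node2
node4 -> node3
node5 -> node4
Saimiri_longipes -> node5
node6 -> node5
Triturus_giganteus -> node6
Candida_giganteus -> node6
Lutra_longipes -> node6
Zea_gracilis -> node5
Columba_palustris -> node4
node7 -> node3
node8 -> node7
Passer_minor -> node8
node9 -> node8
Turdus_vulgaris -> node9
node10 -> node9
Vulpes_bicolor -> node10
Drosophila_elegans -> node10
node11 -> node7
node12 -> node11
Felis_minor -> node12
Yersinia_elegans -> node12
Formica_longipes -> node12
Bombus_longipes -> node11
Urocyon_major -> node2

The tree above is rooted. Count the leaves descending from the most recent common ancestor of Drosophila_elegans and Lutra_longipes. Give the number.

The MRCA of Drosophila_elegans and Lutra_longipes is the node subtending (((Saimiri_longipes,(Triturus_giganteus,Candida_giganteus,Lutra_longipes),Zea_gracilis),Columba_palustris),((Passer_minor,(Turdus_vulgaris,(Vulpes_bicolor,Drosophila_elegans))),((Felis_minor,Yersinia_elegans,Formica_longipes),Bombus_longipes))).
That clade contains 14 terminal taxa: Bombus_longipes, Candida_giganteus, Columba_palustris, Drosophila_elegans, Felis_minor, Formica_longipes, Lutra_longipes, Passer_minor, Saimiri_longipes, Triturus_giganteus, Turdus_vulgaris, Vulpes_bicolor, Yersinia_elegans, Zea_gracilis.

14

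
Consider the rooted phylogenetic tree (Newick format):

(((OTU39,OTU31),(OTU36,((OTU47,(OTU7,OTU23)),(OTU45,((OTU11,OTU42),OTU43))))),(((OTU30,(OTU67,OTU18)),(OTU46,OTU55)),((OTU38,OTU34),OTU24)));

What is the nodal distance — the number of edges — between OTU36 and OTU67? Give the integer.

The MRCA of OTU36 and OTU67 is the root of the tree.
From OTU36 up to that node: 3 branches. From OTU67 up to the same node: 5 branches. Total: 3 + 5 = 8.

8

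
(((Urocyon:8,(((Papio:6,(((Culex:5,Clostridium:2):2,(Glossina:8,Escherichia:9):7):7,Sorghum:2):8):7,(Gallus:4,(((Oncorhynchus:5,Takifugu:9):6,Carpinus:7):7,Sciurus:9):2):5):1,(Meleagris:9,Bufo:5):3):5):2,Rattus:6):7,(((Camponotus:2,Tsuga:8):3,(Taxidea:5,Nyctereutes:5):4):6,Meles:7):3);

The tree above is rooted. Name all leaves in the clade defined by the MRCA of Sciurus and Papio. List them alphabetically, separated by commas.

Tracing Sciurus: it sits inside (((Oncorhynchus,Takifugu),Carpinus),Sciurus).
Tracing Papio: it sits inside (Papio,(((Culex,Clostridium),(Glossina,Escherichia)),Sorghum)).
The smallest clade enclosing both is ((Papio,(((Culex,Clostridium),(Glossina,Escherichia)),Sorghum)),(Gallus,(((Oncorhynchus,Takifugu),Carpinus),Sciurus))); the answer is its 11 terminal taxa in alphabetical order.

Carpinus, Clostridium, Culex, Escherichia, Gallus, Glossina, Oncorhynchus, Papio, Sciurus, Sorghum, Takifugu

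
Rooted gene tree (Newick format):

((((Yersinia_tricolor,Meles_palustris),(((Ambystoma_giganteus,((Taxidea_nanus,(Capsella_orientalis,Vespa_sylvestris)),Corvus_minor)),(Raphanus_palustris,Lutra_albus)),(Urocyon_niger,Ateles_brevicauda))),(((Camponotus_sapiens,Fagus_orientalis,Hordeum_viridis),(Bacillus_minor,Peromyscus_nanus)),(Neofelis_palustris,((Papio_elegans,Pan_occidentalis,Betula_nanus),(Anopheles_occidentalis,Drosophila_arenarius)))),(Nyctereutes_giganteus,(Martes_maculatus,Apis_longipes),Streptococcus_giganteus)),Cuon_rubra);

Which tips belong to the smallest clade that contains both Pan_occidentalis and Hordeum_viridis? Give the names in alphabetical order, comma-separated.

Tracing Pan_occidentalis: it sits inside (Papio_elegans,Pan_occidentalis,Betula_nanus).
Tracing Hordeum_viridis: it sits inside (Camponotus_sapiens,Fagus_orientalis,Hordeum_viridis).
The smallest clade enclosing both is (((Camponotus_sapiens,Fagus_orientalis,Hordeum_viridis),(Bacillus_minor,Peromyscus_nanus)),(Neofelis_palustris,((Papio_elegans,Pan_occidentalis,Betula_nanus),(Anopheles_occidentalis,Drosophila_arenarius)))); the answer is its 11 terminal taxa in alphabetical order.

Anopheles_occidentalis, Bacillus_minor, Betula_nanus, Camponotus_sapiens, Drosophila_arenarius, Fagus_orientalis, Hordeum_viridis, Neofelis_palustris, Pan_occidentalis, Papio_elegans, Peromyscus_nanus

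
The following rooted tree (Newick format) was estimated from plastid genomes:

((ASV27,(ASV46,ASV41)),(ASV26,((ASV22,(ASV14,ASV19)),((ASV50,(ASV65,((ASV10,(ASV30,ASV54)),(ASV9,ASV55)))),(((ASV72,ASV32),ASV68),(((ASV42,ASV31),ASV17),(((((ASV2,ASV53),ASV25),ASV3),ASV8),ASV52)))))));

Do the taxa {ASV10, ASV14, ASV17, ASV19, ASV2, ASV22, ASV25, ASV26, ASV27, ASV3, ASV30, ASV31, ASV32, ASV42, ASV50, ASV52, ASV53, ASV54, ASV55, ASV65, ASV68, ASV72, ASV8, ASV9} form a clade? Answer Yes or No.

The MRCA of the listed taxa is the root, so the smallest clade containing them is the whole tree.
That clade also contains ASV41, ASV46, which are not in the proposed group, so the group is not monophyletic.

No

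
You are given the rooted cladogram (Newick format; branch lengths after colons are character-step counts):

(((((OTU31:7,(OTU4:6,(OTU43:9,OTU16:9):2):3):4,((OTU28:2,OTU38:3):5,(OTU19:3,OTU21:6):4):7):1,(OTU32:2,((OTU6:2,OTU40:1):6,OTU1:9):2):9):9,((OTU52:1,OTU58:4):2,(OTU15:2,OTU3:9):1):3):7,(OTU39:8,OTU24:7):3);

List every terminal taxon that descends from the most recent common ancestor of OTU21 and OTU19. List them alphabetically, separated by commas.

OTU19, OTU21

Tracing OTU21: it sits inside (OTU19,OTU21).
Tracing OTU19: it sits inside (OTU19,OTU21).
The smallest clade enclosing both is (OTU19,OTU21); the answer is its 2 terminal taxa in alphabetical order.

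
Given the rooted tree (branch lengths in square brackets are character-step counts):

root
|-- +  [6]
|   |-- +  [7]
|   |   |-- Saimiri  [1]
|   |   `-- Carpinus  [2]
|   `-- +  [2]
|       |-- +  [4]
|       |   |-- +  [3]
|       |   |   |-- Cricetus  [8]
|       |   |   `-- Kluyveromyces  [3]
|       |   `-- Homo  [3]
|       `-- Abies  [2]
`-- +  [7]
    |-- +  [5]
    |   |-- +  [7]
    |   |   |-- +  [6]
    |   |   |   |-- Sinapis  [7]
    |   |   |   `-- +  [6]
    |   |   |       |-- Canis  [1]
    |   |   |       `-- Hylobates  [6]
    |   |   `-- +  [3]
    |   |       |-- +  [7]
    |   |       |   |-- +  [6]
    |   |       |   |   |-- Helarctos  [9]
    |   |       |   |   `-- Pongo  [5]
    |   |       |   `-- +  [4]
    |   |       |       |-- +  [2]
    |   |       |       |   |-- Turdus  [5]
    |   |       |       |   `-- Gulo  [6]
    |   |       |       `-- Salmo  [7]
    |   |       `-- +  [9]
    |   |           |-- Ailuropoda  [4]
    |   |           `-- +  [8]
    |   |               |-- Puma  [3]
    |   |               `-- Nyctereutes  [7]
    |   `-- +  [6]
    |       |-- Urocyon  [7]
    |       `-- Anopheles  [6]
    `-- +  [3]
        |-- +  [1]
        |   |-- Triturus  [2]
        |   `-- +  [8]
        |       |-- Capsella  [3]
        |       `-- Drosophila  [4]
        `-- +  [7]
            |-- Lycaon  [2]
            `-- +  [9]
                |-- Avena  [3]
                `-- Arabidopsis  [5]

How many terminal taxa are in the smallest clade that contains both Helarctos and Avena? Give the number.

The MRCA of Helarctos and Avena is the node subtending ((((Sinapis,(Canis,Hylobates)),(((Helarctos,Pongo),((Turdus,Gulo),Salmo)),(Ailuropoda,(Puma,Nyctereutes)))),(Urocyon,Anopheles)),((Triturus,(Capsella,Drosophila)),(Lycaon,(Avena,Arabidopsis)))).
That clade contains 19 terminal taxa: Ailuropoda, Anopheles, Arabidopsis, Avena, Canis, Capsella, Drosophila, Gulo, Helarctos, Hylobates, Lycaon, Nyctereutes, Pongo, Puma, Salmo, Sinapis, Triturus, Turdus, Urocyon.

19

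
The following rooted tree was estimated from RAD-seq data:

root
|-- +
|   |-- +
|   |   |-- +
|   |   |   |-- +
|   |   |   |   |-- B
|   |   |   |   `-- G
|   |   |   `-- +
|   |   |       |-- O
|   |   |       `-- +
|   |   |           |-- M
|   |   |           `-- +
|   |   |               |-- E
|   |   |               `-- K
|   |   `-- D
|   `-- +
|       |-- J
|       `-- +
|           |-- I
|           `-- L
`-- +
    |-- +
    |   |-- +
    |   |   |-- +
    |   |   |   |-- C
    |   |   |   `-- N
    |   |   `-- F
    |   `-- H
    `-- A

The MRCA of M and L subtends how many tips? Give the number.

10

The MRCA of M and L is the node subtending ((((B,G),(O,(M,(E,K)))),D),(J,(I,L))).
That clade contains 10 terminal taxa: B, D, E, G, I, J, K, L, M, O.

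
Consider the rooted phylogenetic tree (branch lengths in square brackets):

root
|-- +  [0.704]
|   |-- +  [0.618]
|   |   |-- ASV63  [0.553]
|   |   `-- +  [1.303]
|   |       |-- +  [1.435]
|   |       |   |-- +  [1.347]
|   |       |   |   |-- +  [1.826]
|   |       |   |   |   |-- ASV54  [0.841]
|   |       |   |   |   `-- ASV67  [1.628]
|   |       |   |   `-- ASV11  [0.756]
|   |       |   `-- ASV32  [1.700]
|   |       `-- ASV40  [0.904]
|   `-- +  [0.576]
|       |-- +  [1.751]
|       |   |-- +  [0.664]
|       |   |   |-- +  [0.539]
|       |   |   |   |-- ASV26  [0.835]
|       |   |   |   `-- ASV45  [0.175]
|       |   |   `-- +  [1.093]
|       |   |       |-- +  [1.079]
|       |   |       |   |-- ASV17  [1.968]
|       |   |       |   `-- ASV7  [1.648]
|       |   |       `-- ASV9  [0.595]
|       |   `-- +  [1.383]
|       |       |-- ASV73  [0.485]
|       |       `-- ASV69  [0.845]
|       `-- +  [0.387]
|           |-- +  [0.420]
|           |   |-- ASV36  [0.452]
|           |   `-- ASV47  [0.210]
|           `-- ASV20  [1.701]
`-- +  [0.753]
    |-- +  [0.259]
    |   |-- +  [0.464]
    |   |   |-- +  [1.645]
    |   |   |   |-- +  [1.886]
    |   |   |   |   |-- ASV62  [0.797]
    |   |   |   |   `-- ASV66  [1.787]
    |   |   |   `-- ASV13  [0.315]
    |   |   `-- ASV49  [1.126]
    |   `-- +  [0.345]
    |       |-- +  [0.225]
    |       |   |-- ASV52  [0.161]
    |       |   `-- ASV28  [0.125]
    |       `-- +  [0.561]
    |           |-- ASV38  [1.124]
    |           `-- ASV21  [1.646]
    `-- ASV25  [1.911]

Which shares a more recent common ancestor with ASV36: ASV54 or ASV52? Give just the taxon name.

ASV54

The MRCA of ASV36 and ASV54 subtends ((ASV63,((((ASV54,ASV67),ASV11),ASV32),ASV40)),((((ASV26,ASV45),((ASV17,ASV7),ASV9)),(ASV73,ASV69)),((ASV36,ASV47),ASV20))) (16 taxa).
The MRCA of ASV36 and ASV52 is the root, subtending the entire tree (25 taxa).
The first is nested inside the second, so ASV36 shares a more recent common ancestor with ASV54.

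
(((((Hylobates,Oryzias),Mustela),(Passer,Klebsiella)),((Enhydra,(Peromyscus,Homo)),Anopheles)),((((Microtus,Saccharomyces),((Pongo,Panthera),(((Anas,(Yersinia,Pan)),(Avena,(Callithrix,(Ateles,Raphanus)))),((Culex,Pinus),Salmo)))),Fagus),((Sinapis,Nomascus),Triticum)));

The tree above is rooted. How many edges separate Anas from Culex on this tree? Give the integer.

The MRCA of Anas and Culex is the node subtending (((Anas,(Yersinia,Pan)),(Avena,(Callithrix,(Ateles,Raphanus)))),((Culex,Pinus),Salmo)).
From Anas up to that node: 3 branches. From Culex up to the same node: 3 branches. Total: 3 + 3 = 6.

6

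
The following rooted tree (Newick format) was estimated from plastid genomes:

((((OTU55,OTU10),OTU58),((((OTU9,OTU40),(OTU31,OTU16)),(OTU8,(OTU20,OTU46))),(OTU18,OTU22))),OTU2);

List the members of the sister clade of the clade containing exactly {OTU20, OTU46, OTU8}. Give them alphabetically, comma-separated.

The clade containing exactly {OTU20, OTU46, OTU8} attaches to the tree at the node subtending (((OTU9,OTU40),(OTU31,OTU16)),(OTU8,(OTU20,OTU46))).
The other lineage descending from that same node — the sister group — is ((OTU9,OTU40),(OTU31,OTU16)); its 4 tips in alphabetical order are the answer.

OTU16, OTU31, OTU40, OTU9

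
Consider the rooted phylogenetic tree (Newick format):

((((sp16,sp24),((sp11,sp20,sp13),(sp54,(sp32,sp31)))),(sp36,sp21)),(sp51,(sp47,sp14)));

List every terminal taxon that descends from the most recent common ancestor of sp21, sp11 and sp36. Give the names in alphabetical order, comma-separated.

Tracing sp21: it sits inside (sp36,sp21).
Tracing sp11: it sits inside (sp11,sp20,sp13).
Tracing sp36: it sits inside (sp36,sp21).
The smallest clade enclosing all 3 is (((sp16,sp24),((sp11,sp20,sp13),(sp54,(sp32,sp31)))),(sp36,sp21)); the answer is its 10 terminal taxa in alphabetical order.

sp11, sp13, sp16, sp20, sp21, sp24, sp31, sp32, sp36, sp54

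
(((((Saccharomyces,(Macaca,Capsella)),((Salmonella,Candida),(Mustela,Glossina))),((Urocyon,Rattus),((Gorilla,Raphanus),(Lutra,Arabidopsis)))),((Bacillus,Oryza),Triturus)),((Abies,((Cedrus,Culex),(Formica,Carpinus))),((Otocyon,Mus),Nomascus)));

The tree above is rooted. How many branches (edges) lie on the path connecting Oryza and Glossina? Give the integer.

8

The MRCA of Oryza and Glossina is the node subtending ((((Saccharomyces,(Macaca,Capsella)),((Salmonella,Candida),(Mustela,Glossina))),((Urocyon,Rattus),((Gorilla,Raphanus),(Lutra,Arabidopsis)))),((Bacillus,Oryza),Triturus)).
From Oryza up to that node: 3 branches. From Glossina up to the same node: 5 branches. Total: 3 + 5 = 8.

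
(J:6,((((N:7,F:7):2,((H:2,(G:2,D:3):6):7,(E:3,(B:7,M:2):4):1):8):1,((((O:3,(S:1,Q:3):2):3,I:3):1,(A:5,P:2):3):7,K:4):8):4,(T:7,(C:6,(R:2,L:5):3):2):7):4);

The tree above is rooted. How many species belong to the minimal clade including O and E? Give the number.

15

The MRCA of O and E is the node subtending (((N,F),((H,(G,D)),(E,(B,M)))),((((O,(S,Q)),I),(A,P)),K)).
That clade contains 15 terminal taxa: A, B, D, E, F, G, H, I, K, M, N, O, P, Q, S.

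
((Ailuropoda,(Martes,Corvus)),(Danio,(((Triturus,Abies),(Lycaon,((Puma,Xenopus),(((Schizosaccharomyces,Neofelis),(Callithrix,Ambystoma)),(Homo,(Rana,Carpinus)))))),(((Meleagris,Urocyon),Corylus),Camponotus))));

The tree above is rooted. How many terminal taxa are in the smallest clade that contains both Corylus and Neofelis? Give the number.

The MRCA of Corylus and Neofelis is the node subtending (((Triturus,Abies),(Lycaon,((Puma,Xenopus),(((Schizosaccharomyces,Neofelis),(Callithrix,Ambystoma)),(Homo,(Rana,Carpinus)))))),(((Meleagris,Urocyon),Corylus),Camponotus)).
That clade contains 16 terminal taxa: Abies, Ambystoma, Callithrix, Camponotus, Carpinus, Corylus, Homo, Lycaon, Meleagris, Neofelis, Puma, Rana, Schizosaccharomyces, Triturus, Urocyon, Xenopus.

16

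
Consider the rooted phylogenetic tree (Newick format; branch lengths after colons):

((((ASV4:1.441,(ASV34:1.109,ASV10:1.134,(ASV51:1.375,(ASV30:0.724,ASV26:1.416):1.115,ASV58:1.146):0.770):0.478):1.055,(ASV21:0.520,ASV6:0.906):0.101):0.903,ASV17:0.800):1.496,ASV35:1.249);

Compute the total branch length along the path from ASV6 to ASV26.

5.841

The path runs ASV6 → … → MRCA → … → ASV26; the MRCA is the node subtending ((ASV4,(ASV34,ASV10,(ASV51,(ASV30,ASV26),ASV58))),(ASV21,ASV6)).
Branch lengths along that path: 0.906 + 0.101 + 1.055 + 0.478 + 0.770 + 1.115 + 1.416 = 5.841.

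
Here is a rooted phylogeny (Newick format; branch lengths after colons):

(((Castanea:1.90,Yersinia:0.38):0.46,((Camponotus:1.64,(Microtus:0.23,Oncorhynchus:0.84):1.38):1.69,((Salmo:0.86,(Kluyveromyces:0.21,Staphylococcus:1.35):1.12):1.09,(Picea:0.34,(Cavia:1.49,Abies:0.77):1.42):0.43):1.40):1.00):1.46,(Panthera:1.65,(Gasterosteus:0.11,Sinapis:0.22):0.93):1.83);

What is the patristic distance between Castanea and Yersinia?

2.28

The path runs Castanea → … → MRCA → … → Yersinia; the MRCA is the node subtending (Castanea,Yersinia).
Branch lengths along that path: 1.90 + 0.38 = 2.28.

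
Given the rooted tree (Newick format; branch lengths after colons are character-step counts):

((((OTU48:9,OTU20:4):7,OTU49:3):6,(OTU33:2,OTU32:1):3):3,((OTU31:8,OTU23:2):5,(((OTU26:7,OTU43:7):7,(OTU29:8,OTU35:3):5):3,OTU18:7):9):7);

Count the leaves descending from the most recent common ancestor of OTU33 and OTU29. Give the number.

The MRCA of OTU33 and OTU29 is the root, so the clade is the entire tree.
That clade contains 12 terminal taxa: OTU18, OTU20, OTU23, OTU26, OTU29, OTU31, OTU32, OTU33, OTU35, OTU43, OTU48, OTU49.

12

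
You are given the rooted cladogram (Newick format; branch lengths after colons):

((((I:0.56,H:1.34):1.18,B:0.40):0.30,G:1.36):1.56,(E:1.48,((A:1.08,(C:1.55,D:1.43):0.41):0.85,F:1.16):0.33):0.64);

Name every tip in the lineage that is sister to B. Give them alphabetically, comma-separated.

H, I

B attaches to the tree at the node subtending ((I,H),B).
The other lineage descending from that same node — the sister group — is (I,H); its 2 tips in alphabetical order are the answer.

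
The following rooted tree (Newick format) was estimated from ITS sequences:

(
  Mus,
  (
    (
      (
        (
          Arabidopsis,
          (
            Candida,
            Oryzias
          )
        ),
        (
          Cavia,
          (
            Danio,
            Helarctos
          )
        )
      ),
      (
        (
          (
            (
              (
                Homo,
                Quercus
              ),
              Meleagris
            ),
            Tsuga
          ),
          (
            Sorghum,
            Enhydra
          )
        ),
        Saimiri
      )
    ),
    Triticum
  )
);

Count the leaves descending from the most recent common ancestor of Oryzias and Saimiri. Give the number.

The MRCA of Oryzias and Saimiri is the node subtending (((Arabidopsis,(Candida,Oryzias)),(Cavia,(Danio,Helarctos))),(((((Homo,Quercus),Meleagris),Tsuga),(Sorghum,Enhydra)),Saimiri)).
That clade contains 13 terminal taxa: Arabidopsis, Candida, Cavia, Danio, Enhydra, Helarctos, Homo, Meleagris, Oryzias, Quercus, Saimiri, Sorghum, Tsuga.

13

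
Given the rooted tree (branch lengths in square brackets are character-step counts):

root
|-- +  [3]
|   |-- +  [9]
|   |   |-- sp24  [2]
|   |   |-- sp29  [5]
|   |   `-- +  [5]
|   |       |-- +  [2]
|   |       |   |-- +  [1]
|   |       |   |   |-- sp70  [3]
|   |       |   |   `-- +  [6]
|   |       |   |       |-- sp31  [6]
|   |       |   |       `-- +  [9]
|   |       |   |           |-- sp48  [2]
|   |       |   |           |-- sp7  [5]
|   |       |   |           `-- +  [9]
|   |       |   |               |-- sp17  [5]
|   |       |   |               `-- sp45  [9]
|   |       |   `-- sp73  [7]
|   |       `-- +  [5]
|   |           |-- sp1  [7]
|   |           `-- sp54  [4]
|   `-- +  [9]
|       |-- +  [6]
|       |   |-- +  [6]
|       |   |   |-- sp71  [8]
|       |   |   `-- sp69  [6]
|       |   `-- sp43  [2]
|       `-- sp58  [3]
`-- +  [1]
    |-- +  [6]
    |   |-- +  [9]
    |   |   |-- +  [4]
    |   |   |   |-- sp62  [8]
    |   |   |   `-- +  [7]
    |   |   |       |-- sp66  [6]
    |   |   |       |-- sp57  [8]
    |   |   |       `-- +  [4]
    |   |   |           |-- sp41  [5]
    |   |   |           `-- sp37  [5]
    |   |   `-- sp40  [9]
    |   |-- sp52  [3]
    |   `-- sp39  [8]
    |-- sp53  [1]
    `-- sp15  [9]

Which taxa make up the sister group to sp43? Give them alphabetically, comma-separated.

sp69, sp71

sp43 attaches to the tree at the node subtending ((sp71,sp69),sp43).
The other lineage descending from that same node — the sister group — is (sp71,sp69); its 2 tips in alphabetical order are the answer.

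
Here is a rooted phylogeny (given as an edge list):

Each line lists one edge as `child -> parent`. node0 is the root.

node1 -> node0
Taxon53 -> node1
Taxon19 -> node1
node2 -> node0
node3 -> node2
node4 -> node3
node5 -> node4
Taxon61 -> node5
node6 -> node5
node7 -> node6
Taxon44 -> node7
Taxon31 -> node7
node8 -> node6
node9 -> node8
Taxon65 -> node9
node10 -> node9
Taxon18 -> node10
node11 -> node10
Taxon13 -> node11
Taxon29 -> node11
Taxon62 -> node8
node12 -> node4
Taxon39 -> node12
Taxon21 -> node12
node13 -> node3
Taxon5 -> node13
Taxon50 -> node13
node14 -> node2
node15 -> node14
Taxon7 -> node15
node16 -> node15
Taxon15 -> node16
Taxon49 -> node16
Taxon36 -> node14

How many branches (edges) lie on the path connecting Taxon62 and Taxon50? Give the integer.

7

The MRCA of Taxon62 and Taxon50 is the node subtending (((Taxon61,((Taxon44,Taxon31),((Taxon65,(Taxon18,(Taxon13,Taxon29))),Taxon62))),(Taxon39,Taxon21)),(Taxon5,Taxon50)).
From Taxon62 up to that node: 5 branches. From Taxon50 up to the same node: 2 branches. Total: 5 + 2 = 7.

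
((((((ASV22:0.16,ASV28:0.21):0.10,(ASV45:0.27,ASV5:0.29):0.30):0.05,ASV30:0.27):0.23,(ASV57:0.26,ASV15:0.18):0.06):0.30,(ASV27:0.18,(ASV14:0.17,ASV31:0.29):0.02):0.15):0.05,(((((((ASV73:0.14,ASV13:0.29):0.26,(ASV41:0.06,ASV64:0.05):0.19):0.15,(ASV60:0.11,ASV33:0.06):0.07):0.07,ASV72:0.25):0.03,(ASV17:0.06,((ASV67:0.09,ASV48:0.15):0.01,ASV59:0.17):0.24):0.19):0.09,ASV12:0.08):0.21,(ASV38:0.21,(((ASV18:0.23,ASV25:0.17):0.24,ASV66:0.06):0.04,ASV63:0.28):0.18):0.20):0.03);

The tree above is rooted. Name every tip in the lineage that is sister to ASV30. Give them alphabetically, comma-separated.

ASV30 attaches to the tree at the node subtending (((ASV22,ASV28),(ASV45,ASV5)),ASV30).
The other lineage descending from that same node — the sister group — is ((ASV22,ASV28),(ASV45,ASV5)); its 4 tips in alphabetical order are the answer.

ASV22, ASV28, ASV45, ASV5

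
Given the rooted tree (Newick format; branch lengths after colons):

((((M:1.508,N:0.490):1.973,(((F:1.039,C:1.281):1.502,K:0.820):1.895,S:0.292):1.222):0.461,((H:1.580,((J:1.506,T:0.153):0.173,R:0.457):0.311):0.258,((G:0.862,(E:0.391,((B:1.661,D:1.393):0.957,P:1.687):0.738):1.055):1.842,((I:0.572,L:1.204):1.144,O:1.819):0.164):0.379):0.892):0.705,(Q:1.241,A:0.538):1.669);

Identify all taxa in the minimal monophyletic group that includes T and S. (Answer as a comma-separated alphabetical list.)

Tracing T: it sits inside (J,T).
Tracing S: it sits inside (((F,C),K),S).
The smallest clade enclosing both is (((M,N),(((F,C),K),S)),((H,((J,T),R)),((G,(E,((B,D),P))),((I,L),O)))); the answer is its 18 terminal taxa in alphabetical order.

B, C, D, E, F, G, H, I, J, K, L, M, N, O, P, R, S, T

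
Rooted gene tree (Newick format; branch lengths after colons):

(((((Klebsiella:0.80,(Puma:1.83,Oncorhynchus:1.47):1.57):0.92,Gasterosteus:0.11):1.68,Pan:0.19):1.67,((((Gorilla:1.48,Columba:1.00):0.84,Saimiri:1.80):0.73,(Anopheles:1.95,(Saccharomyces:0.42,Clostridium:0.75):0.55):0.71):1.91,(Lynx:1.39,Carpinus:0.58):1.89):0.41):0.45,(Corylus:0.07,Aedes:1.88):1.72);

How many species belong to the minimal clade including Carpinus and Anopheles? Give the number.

8

The MRCA of Carpinus and Anopheles is the node subtending ((((Gorilla,Columba),Saimiri),(Anopheles,(Saccharomyces,Clostridium))),(Lynx,Carpinus)).
That clade contains 8 terminal taxa: Anopheles, Carpinus, Clostridium, Columba, Gorilla, Lynx, Saccharomyces, Saimiri.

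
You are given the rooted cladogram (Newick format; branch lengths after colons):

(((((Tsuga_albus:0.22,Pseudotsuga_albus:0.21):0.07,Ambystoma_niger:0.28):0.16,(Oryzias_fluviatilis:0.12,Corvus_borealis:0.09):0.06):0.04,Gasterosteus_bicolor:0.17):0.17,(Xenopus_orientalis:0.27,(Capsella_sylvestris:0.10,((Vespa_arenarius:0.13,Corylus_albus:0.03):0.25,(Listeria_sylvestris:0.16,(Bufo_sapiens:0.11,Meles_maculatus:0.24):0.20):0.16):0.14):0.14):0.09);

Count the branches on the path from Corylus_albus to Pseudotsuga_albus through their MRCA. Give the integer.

The MRCA of Corylus_albus and Pseudotsuga_albus is the root of the tree.
From Corylus_albus up to that node: 5 branches. From Pseudotsuga_albus up to the same node: 5 branches. Total: 5 + 5 = 10.

10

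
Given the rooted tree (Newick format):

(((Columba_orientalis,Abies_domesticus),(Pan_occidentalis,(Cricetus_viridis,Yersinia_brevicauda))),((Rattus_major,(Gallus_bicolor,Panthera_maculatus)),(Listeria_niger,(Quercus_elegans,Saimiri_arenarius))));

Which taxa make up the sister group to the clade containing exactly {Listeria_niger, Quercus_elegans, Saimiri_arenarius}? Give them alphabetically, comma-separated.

The clade containing exactly {Listeria_niger, Quercus_elegans, Saimiri_arenarius} attaches to the tree at the node subtending ((Rattus_major,(Gallus_bicolor,Panthera_maculatus)),(Listeria_niger,(Quercus_elegans,Saimiri_arenarius))).
The other lineage descending from that same node — the sister group — is (Rattus_major,(Gallus_bicolor,Panthera_maculatus)); its 3 tips in alphabetical order are the answer.

Gallus_bicolor, Panthera_maculatus, Rattus_major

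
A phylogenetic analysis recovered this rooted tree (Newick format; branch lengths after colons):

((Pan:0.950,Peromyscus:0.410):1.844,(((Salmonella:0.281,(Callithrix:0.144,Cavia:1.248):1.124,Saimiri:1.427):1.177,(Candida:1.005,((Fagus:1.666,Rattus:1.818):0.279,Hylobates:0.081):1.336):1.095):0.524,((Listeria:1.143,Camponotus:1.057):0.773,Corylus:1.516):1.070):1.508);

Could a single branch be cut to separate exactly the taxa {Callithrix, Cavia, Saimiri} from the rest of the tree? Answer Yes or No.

The MRCA of the listed taxa subtends (Salmonella,(Callithrix,Cavia),Saimiri).
That clade also contains Salmonella, which is not in the proposed group, so the group is not monophyletic.

No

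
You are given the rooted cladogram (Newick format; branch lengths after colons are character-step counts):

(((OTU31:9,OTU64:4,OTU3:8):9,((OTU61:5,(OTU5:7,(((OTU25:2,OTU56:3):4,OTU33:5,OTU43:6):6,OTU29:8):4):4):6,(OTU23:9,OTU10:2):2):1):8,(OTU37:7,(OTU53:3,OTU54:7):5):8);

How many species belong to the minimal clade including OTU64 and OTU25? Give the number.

12

The MRCA of OTU64 and OTU25 is the node subtending ((OTU31,OTU64,OTU3),((OTU61,(OTU5,(((OTU25,OTU56),OTU33,OTU43),OTU29))),(OTU23,OTU10))).
That clade contains 12 terminal taxa: OTU10, OTU23, OTU25, OTU29, OTU3, OTU31, OTU33, OTU43, OTU5, OTU56, OTU61, OTU64.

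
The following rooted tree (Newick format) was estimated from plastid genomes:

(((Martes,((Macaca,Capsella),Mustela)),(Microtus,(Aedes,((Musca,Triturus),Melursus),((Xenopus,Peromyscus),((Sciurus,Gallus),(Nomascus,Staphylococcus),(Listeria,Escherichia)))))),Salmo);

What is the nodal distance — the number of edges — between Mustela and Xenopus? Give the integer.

8

The MRCA of Mustela and Xenopus is the node subtending ((Martes,((Macaca,Capsella),Mustela)),(Microtus,(Aedes,((Musca,Triturus),Melursus),((Xenopus,Peromyscus),((Sciurus,Gallus),(Nomascus,Staphylococcus),(Listeria,Escherichia)))))).
From Mustela up to that node: 3 branches. From Xenopus up to the same node: 5 branches. Total: 3 + 5 = 8.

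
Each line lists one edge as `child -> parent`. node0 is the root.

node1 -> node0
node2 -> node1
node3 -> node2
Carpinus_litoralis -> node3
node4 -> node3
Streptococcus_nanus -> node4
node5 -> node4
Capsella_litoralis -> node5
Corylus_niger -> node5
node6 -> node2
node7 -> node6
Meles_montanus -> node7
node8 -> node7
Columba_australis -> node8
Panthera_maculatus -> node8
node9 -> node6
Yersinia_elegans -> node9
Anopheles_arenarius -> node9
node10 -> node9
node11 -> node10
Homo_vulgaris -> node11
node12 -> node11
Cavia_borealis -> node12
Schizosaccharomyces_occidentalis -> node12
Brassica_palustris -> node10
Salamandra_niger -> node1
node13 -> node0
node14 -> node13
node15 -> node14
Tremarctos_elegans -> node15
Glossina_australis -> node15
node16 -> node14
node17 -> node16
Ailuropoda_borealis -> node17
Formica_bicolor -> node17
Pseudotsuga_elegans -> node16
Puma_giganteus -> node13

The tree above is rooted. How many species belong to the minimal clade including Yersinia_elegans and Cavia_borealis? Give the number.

6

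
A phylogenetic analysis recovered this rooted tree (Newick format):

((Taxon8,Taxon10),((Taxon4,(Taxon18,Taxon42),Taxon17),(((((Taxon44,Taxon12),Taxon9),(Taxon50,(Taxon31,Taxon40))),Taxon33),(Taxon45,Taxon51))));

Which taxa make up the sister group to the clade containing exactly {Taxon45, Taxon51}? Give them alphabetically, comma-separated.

The clade containing exactly {Taxon45, Taxon51} attaches to the tree at the node subtending (((((Taxon44,Taxon12),Taxon9),(Taxon50,(Taxon31,Taxon40))),Taxon33),(Taxon45,Taxon51)).
The other lineage descending from that same node — the sister group — is ((((Taxon44,Taxon12),Taxon9),(Taxon50,(Taxon31,Taxon40))),Taxon33); its 7 tips in alphabetical order are the answer.

Taxon12, Taxon31, Taxon33, Taxon40, Taxon44, Taxon50, Taxon9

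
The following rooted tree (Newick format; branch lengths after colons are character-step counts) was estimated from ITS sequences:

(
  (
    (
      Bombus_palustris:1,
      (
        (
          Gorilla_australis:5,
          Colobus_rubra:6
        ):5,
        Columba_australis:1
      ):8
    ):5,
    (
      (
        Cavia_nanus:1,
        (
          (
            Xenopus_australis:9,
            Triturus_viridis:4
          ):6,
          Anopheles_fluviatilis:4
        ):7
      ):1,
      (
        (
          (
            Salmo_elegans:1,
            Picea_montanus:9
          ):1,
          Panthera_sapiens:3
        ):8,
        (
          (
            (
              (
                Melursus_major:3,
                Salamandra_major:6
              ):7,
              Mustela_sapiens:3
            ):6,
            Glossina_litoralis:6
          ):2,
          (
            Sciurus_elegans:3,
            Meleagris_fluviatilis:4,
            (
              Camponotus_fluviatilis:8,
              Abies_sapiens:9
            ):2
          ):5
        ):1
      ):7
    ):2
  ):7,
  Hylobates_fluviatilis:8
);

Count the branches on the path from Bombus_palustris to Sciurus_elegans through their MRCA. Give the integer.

7

The MRCA of Bombus_palustris and Sciurus_elegans is the node subtending ((Bombus_palustris,((Gorilla_australis,Colobus_rubra),Columba_australis)),((Cavia_nanus,((Xenopus_australis,Triturus_viridis),Anopheles_fluviatilis)),(((Salmo_elegans,Picea_montanus),Panthera_sapiens),((((Melursus_major,Salamandra_major),Mustela_sapiens),Glossina_litoralis),(Sciurus_elegans,Meleagris_fluviatilis,(Camponotus_fluviatilis,Abies_sapiens)))))).
From Bombus_palustris up to that node: 2 branches. From Sciurus_elegans up to the same node: 5 branches. Total: 2 + 5 = 7.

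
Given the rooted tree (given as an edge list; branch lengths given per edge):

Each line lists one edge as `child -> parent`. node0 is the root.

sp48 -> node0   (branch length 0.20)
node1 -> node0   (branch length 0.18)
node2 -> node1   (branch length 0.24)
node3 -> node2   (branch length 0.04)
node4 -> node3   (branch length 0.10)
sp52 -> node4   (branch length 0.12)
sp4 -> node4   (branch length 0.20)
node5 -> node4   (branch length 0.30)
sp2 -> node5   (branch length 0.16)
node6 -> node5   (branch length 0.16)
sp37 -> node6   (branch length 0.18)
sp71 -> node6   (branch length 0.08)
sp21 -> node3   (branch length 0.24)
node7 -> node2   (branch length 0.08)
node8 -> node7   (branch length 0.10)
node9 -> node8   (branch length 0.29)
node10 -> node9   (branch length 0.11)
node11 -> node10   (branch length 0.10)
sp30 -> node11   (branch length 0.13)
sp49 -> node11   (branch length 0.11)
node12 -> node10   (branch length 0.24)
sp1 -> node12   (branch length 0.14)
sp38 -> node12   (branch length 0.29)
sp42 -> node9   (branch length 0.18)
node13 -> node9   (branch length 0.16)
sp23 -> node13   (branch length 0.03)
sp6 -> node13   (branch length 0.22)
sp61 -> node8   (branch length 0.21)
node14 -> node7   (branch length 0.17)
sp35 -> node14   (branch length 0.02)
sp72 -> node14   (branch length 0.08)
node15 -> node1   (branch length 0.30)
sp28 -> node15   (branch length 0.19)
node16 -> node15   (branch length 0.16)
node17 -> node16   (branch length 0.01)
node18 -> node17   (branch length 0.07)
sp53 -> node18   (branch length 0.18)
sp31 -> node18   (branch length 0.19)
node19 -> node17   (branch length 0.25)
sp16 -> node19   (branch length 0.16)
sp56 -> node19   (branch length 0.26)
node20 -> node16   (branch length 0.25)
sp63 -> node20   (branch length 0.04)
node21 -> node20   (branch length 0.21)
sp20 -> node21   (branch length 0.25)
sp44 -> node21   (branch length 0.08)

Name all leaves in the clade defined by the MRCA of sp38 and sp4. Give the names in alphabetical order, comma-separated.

Tracing sp38: it sits inside (sp1,sp38).
Tracing sp4: it sits inside (sp52,sp4,(sp2,(sp37,sp71))).
The smallest clade enclosing both is (((sp52,sp4,(sp2,(sp37,sp71))),sp21),(((((sp30,sp49),(sp1,sp38)),sp42,(sp23,sp6)),sp61),(sp35,sp72))); the answer is its 16 terminal taxa in alphabetical order.

sp1, sp2, sp21, sp23, sp30, sp35, sp37, sp38, sp4, sp42, sp49, sp52, sp6, sp61, sp71, sp72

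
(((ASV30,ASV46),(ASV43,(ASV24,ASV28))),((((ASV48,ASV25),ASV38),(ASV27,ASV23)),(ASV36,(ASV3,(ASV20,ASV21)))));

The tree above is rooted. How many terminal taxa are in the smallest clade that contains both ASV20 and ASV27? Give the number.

The MRCA of ASV20 and ASV27 is the node subtending ((((ASV48,ASV25),ASV38),(ASV27,ASV23)),(ASV36,(ASV3,(ASV20,ASV21)))).
That clade contains 9 terminal taxa: ASV20, ASV21, ASV23, ASV25, ASV27, ASV3, ASV36, ASV38, ASV48.

9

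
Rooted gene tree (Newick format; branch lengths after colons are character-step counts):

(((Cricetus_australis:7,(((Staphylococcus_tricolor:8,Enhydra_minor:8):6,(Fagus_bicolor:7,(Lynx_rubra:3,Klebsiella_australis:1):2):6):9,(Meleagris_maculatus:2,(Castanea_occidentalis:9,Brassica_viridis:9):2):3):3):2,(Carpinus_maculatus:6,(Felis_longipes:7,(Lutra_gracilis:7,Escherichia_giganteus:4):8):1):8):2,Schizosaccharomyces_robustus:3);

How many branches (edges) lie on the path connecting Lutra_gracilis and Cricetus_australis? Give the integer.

6

The MRCA of Lutra_gracilis and Cricetus_australis is the node subtending ((Cricetus_australis,(((Staphylococcus_tricolor,Enhydra_minor),(Fagus_bicolor,(Lynx_rubra,Klebsiella_australis))),(Meleagris_maculatus,(Castanea_occidentalis,Brassica_viridis)))),(Carpinus_maculatus,(Felis_longipes,(Lutra_gracilis,Escherichia_giganteus)))).
From Lutra_gracilis up to that node: 4 branches. From Cricetus_australis up to the same node: 2 branches. Total: 4 + 2 = 6.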